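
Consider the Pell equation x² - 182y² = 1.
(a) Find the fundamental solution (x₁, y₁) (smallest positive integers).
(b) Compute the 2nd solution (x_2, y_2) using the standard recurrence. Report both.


Step 1: Find the fundamental solution (x₁, y₁) of x² - 182y² = 1.
  Expand √182 as a continued fraction. a₀ = ⌊√182⌋ = 13; iterate m_{k+1} = d_k·a_k − m_k, d_{k+1} = (182 − m_{k+1}²)/d_k, a_{k+1} = ⌊(a₀ + m_{k+1})/d_{k+1}⌋ (starting m₀ = 0, d₀ = 1), with convergents p_k = a_k·p_{k-1} + p_{k-2}, q_k = a_k·q_{k-1} + q_{k-2} (p₋₁ = 1, q₋₁ = 0):
  k = 0: a₀ = 13; p₀/q₀ = 13/1; p₀² − 182·q₀² = 169 − 182 = -13.
  k = 1: m = 13, d = 13, a = ⌊(13 + 13)/13⌋ = 2; p/q = (2·13 + 1)/(2·1 + 0) = 27/2; p² − 182·q² = 729 − 728 = 1.
  The first convergent with p² − 182·q² = 1 gives the fundamental solution (x₁, y₁) = (27, 2).
Step 2: Apply the recurrence (x_{n+1}, y_{n+1}) = (x₁x_n + 182y₁y_n, x₁y_n + y₁x_n) repeatedly.
  From (x_1, y_1) = (27, 2): x_2 = 27·27 + 182·2·2 = 1457; y_2 = 27·2 + 2·27 = 108.
Step 3: Verify x_2² - 182·y_2² = 2122849 - 2122848 = 1 (should be 1). ✓

(x_1, y_1) = (27, 2); (x_2, y_2) = (1457, 108).


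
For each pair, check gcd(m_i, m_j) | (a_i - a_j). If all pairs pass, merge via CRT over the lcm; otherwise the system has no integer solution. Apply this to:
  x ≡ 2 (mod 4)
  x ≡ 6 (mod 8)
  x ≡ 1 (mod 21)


Moduli 4, 8, 21 are not pairwise coprime, so CRT works modulo lcm(m_i) when all pairwise compatibility conditions hold.
Pairwise compatibility: gcd(m_i, m_j) must divide a_i - a_j for every pair.
Merge one congruence at a time:
  Start: x ≡ 2 (mod 4).
  Combine with x ≡ 6 (mod 8): gcd(4, 8) = 4; 6 - 2 = 4, which IS divisible by 4, so compatible.
    Write x = 2 + 4·t and substitute into x ≡ 6 (mod 8): 4·t ≡ 6 − 2 = 4 (mod 8).
    Divide the congruence (and modulus) by g = 4: 1·t ≡ 1 (mod 2).
    So t ≡ 1 (mod 2).
    Then x = 2 + 4·1 = 6, valid modulo lcm(4, 8) = 8: x ≡ 6 (mod 8).
  Combine with x ≡ 1 (mod 21): gcd(8, 21) = 1; 1 - 6 = -5, which IS divisible by 1, so compatible.
    Write x = 6 + 8·t and substitute into x ≡ 1 (mod 21): 8·t ≡ 1 − 6 = -5 (mod 21).
    Reduce coefficients mod 21: 8·t ≡ 16 (mod 21).
    The inverse of 8 mod 21 is 8 (since 8·8 = 64 = 3·21 + 1), so t ≡ 8·16 = 128 ≡ 2 (mod 21).
    Then x = 6 + 8·2 = 22, valid modulo lcm(8, 21) = 168: x ≡ 22 (mod 168).
Verify: 22 mod 4 = 2, 22 mod 8 = 6, 22 mod 21 = 1.

x ≡ 22 (mod 168).


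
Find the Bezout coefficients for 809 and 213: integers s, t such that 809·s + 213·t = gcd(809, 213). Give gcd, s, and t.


Euclidean algorithm on (809, 213) — divide until remainder is 0:
  809 = 3 · 213 + 170
  213 = 1 · 170 + 43
  170 = 3 · 43 + 41
  43 = 1 · 41 + 2
  41 = 20 · 2 + 1
  2 = 2 · 1 + 0
gcd(809, 213) = 1.
Track Bezout coefficients alongside the remainders: start with r₀ = 809 = a·1 + b·0 (s = 1, t = 0) and r₁ = 213 = a·0 + b·1 (s = 0, t = 1); each new remainder r_{k+1} = r_{k-1} − q_k·r_k inherits s_{k+1} = s_{k-1} − q_k·s_k, t_{k+1} = t_{k-1} − q_k·t_k, so r_k = a·s_k + b·t_k at every step:
  q = 3: r = 170, s = 1 − 3·0 = 1, t = 0 − 3·1 = -3  (check: 809·1 + 213·(-3) = 170)
  q = 1: r = 43, s = 0 − 1·1 = -1, t = 1 − 1·(-3) = 4  (check: 809·(-1) + 213·4 = 43)
  q = 3: r = 41, s = 1 − 3·(-1) = 4, t = -3 − 3·4 = -15  (check: 809·4 + 213·(-15) = 41)
  q = 1: r = 2, s = -1 − 1·4 = -5, t = 4 − 1·(-15) = 19  (check: 809·(-5) + 213·19 = 2)
  q = 20: r = 1, s = 4 − 20·(-5) = 104, t = -15 − 20·19 = -395  (check: 809·104 + 213·(-395) = 1)
The row with r = 1 (the gcd) gives the Bezout coefficients s = 104, t = -395.
Result: 809 · (104) + 213 · (-395) = 1.

gcd(809, 213) = 1; s = 104, t = -395 (check: 809·104 + 213·(-395) = 1).


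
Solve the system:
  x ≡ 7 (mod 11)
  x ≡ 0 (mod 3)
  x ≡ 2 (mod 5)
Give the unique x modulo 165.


Moduli 11, 3, 5 are pairwise coprime; by CRT there is a unique solution modulo M = 11 · 3 · 5 = 165.
Solve pairwise, accumulating the modulus:
  Start with x ≡ 7 (mod 11).
  Combine with x ≡ 0 (mod 3): since gcd(11, 3) = 1, we get a unique residue mod 33.
    Write x = 7 + 11·t and substitute into x ≡ 0 (mod 3): 11·t ≡ 0 − 7 = -7 (mod 3).
    Reduce coefficients mod 3: 2·t ≡ 2 (mod 3).
    The inverse of 2 mod 3 is 2 (since 2·2 = 4 = 1·3 + 1), so t ≡ 2·2 = 4 ≡ 1 (mod 3).
    Then x = 7 + 11·1 = 18, valid modulo lcm(11, 3) = 33: x ≡ 18 (mod 33).
  Combine with x ≡ 2 (mod 5): since gcd(33, 5) = 1, we get a unique residue mod 165.
    Write x = 18 + 33·t and substitute into x ≡ 2 (mod 5): 33·t ≡ 2 − 18 = -16 (mod 5).
    Reduce coefficients mod 5: 3·t ≡ 4 (mod 5).
    The inverse of 3 mod 5 is 2 (since 3·2 = 6 = 1·5 + 1), so t ≡ 2·4 = 8 ≡ 3 (mod 5).
    Then x = 18 + 33·3 = 117, valid modulo lcm(33, 5) = 165: x ≡ 117 (mod 165).
Verify: 117 mod 11 = 7 ✓, 117 mod 3 = 0 ✓, 117 mod 5 = 2 ✓.

x ≡ 117 (mod 165).


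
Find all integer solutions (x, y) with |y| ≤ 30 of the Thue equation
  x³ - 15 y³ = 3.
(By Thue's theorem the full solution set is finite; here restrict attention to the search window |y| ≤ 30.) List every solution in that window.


The equation is x³ - 15y³ = 3. For fixed y, x³ = 15·y³ + 3, so a solution requires the RHS to be a perfect cube.
Strategy: iterate y from -30 to 30, compute RHS = 15·y³ + 3, and check whether it is a (positive or negative) perfect cube.
Check small values of y:
  y = 0: RHS = 3 is not a perfect cube.
  y = 1: RHS = 18 is not a perfect cube.
  y = -1: RHS = -12 is not a perfect cube.
  y = 2: RHS = 123 is not a perfect cube.
  y = -2: RHS = -117 is not a perfect cube.
  y = 3: RHS = 408 is not a perfect cube.
  y = -3: RHS = -402 is not a perfect cube.
Continuing the search up to |y| = 30 finds no solutions either.
No (x, y) in the scanned range satisfies the equation.

No integer solutions with |y| ≤ 30.


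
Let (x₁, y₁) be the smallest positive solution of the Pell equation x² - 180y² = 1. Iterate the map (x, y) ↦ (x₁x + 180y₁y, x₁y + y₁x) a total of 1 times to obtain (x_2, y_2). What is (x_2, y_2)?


Step 1: Find the fundamental solution (x₁, y₁) of x² - 180y² = 1.
  Expand √180 as a continued fraction. a₀ = ⌊√180⌋ = 13; iterate m_{k+1} = d_k·a_k − m_k, d_{k+1} = (180 − m_{k+1}²)/d_k, a_{k+1} = ⌊(a₀ + m_{k+1})/d_{k+1}⌋ (starting m₀ = 0, d₀ = 1), with convergents p_k = a_k·p_{k-1} + p_{k-2}, q_k = a_k·q_{k-1} + q_{k-2} (p₋₁ = 1, q₋₁ = 0):
  k = 0: a₀ = 13; p₀/q₀ = 13/1; p₀² − 180·q₀² = 169 − 180 = -11.
  k = 1: m = 13, d = 11, a = ⌊(13 + 13)/11⌋ = 2; p/q = (2·13 + 1)/(2·1 + 0) = 27/2; p² − 180·q² = 729 − 720 = 9.
  k = 2: m = 9, d = 9, a = ⌊(13 + 9)/9⌋ = 2; p/q = (2·27 + 13)/(2·2 + 1) = 67/5; p² − 180·q² = 4489 − 4500 = -11.
  k = 3: m = 9, d = 11, a = ⌊(13 + 9)/11⌋ = 2; p/q = (2·67 + 27)/(2·5 + 2) = 161/12; p² − 180·q² = 25921 − 25920 = 1.
  The first convergent with p² − 180·q² = 1 gives the fundamental solution (x₁, y₁) = (161, 12).
Step 2: Apply the recurrence (x_{n+1}, y_{n+1}) = (x₁x_n + 180y₁y_n, x₁y_n + y₁x_n) repeatedly.
  From (x_1, y_1) = (161, 12): x_2 = 161·161 + 180·12·12 = 51841; y_2 = 161·12 + 12·161 = 3864.
Step 3: Verify x_2² - 180·y_2² = 2687489281 - 2687489280 = 1 (should be 1). ✓

(x_1, y_1) = (161, 12); (x_2, y_2) = (51841, 3864).


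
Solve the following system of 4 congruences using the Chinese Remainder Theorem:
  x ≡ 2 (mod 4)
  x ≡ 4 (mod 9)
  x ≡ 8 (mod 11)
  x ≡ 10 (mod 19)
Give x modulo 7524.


Product of moduli M = 4 · 9 · 11 · 19 = 7524.
Merge one congruence at a time:
  Start: x ≡ 2 (mod 4).
  Combine with x ≡ 4 (mod 9); new modulus lcm = 36.
    Write x = 2 + 4·t and substitute into x ≡ 4 (mod 9): 4·t ≡ 4 − 2 = 2 (mod 9).
    The inverse of 4 mod 9 is 7 (since 4·7 = 28 = 3·9 + 1), so t ≡ 7·2 = 14 ≡ 5 (mod 9).
    Then x = 2 + 4·5 = 22, valid modulo lcm(4, 9) = 36: x ≡ 22 (mod 36).
  Combine with x ≡ 8 (mod 11); new modulus lcm = 396.
    Write x = 22 + 36·t and substitute into x ≡ 8 (mod 11): 36·t ≡ 8 − 22 = -14 (mod 11).
    Reduce coefficients mod 11: 3·t ≡ 8 (mod 11).
    The inverse of 3 mod 11 is 4 (since 3·4 = 12 = 1·11 + 1), so t ≡ 4·8 = 32 ≡ 10 (mod 11).
    Then x = 22 + 36·10 = 382, valid modulo lcm(36, 11) = 396: x ≡ 382 (mod 396).
  Combine with x ≡ 10 (mod 19); new modulus lcm = 7524.
    Write x = 382 + 396·t and substitute into x ≡ 10 (mod 19): 396·t ≡ 10 − 382 = -372 (mod 19).
    Reduce coefficients mod 19: 16·t ≡ 8 (mod 19).
    The inverse of 16 mod 19 is 6 (since 16·6 = 96 = 5·19 + 1), so t ≡ 6·8 = 48 ≡ 10 (mod 19).
    Then x = 382 + 396·10 = 4342, valid modulo lcm(396, 19) = 7524: x ≡ 4342 (mod 7524).
Verify against each original: 4342 mod 4 = 2, 4342 mod 9 = 4, 4342 mod 11 = 8, 4342 mod 19 = 10.

x ≡ 4342 (mod 7524).


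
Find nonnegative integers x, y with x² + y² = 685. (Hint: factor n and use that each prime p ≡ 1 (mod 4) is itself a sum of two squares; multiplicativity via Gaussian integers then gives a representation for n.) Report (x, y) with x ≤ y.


Step 1: Factor n = 685 = 5 · 137.
Step 2: Check the mod-4 condition on each prime factor: 5 ≡ 1 (mod 4), exponent 1; 137 ≡ 1 (mod 4), exponent 1.
All primes ≡ 3 (mod 4) appear to even exponent (or don't appear), so by the two-squares theorem n IS expressible as a sum of two squares.
Step 3: Build a representation. Here n = 5 · 137 is a product of primes ≡ 1 (mod 4). Each prime p ≡ 1 (mod 4) is itself a sum of two squares; find a² by testing p − a² for a perfect square:
  5: 5 − 1² = 4 = 2² ⇒ 5 = 1² + 2².
  137: 137 − 1² = 136, 137 − 2² = 133, 137 − 3² = 128, 137 − 4² = 121 = 11² ⇒ 137 = 4² + 11².
  Combine using the Brahmagupta–Fibonacci identity (a² + b²)(c² + d²) = (ac − bd)² + (ad + bc)² = (ac + bd)² + (ad − bc)²:
  5 · 137 = 685: from (1² + 2²)(4² + 11²), take (1·4 − 2·11, 1·11 + 2·4) = (4 − 22, 11 + 8) = (-18, 19); dropping signs (only squares matter) gives (18, 19); check 18² + 19² = 324 + 361 = 685 ✓.
Step 4: Order so x ≤ y and verify: 18² + 19² = 324 + 361 = 685 = n. ✓

n = 685 = 18² + 19² (one valid representation with x ≤ y).


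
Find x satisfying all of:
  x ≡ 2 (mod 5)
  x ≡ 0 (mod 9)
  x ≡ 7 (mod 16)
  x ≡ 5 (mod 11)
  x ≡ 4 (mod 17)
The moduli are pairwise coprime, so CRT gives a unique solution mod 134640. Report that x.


Product of moduli M = 5 · 9 · 16 · 11 · 17 = 134640.
Merge one congruence at a time:
  Start: x ≡ 2 (mod 5).
  Combine with x ≡ 0 (mod 9); new modulus lcm = 45.
    Write x = 2 + 5·t and substitute into x ≡ 0 (mod 9): 5·t ≡ 0 − 2 = -2 (mod 9).
    Reduce coefficients mod 9: 5·t ≡ 7 (mod 9).
    The inverse of 5 mod 9 is 2 (since 5·2 = 10 = 1·9 + 1), so t ≡ 2·7 = 14 ≡ 5 (mod 9).
    Then x = 2 + 5·5 = 27, valid modulo lcm(5, 9) = 45: x ≡ 27 (mod 45).
  Combine with x ≡ 7 (mod 16); new modulus lcm = 720.
    Write x = 27 + 45·t and substitute into x ≡ 7 (mod 16): 45·t ≡ 7 − 27 = -20 (mod 16).
    Reduce coefficients mod 16: 13·t ≡ 12 (mod 16).
    The inverse of 13 mod 16 is 5 (since 13·5 = 65 = 4·16 + 1), so t ≡ 5·12 = 60 ≡ 12 (mod 16).
    Then x = 27 + 45·12 = 567, valid modulo lcm(45, 16) = 720: x ≡ 567 (mod 720).
  Combine with x ≡ 5 (mod 11); new modulus lcm = 7920.
    Write x = 567 + 720·t and substitute into x ≡ 5 (mod 11): 720·t ≡ 5 − 567 = -562 (mod 11).
    Reduce coefficients mod 11: 5·t ≡ 10 (mod 11).
    The inverse of 5 mod 11 is 9 (since 5·9 = 45 = 4·11 + 1), so t ≡ 9·10 = 90 ≡ 2 (mod 11).
    Then x = 567 + 720·2 = 2007, valid modulo lcm(720, 11) = 7920: x ≡ 2007 (mod 7920).
  Combine with x ≡ 4 (mod 17); new modulus lcm = 134640.
    Write x = 2007 + 7920·t and substitute into x ≡ 4 (mod 17): 7920·t ≡ 4 − 2007 = -2003 (mod 17).
    Reduce coefficients mod 17: 15·t ≡ 3 (mod 17).
    The inverse of 15 mod 17 is 8 (since 15·8 = 120 = 7·17 + 1), so t ≡ 8·3 = 24 ≡ 7 (mod 17).
    Then x = 2007 + 7920·7 = 57447, valid modulo lcm(7920, 17) = 134640: x ≡ 57447 (mod 134640).
Verify against each original: 57447 mod 5 = 2, 57447 mod 9 = 0, 57447 mod 16 = 7, 57447 mod 11 = 5, 57447 mod 17 = 4.

x ≡ 57447 (mod 134640).


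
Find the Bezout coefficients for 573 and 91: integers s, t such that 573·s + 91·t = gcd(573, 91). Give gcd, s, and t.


Euclidean algorithm on (573, 91) — divide until remainder is 0:
  573 = 6 · 91 + 27
  91 = 3 · 27 + 10
  27 = 2 · 10 + 7
  10 = 1 · 7 + 3
  7 = 2 · 3 + 1
  3 = 3 · 1 + 0
gcd(573, 91) = 1.
Track Bezout coefficients alongside the remainders: start with r₀ = 573 = a·1 + b·0 (s = 1, t = 0) and r₁ = 91 = a·0 + b·1 (s = 0, t = 1); each new remainder r_{k+1} = r_{k-1} − q_k·r_k inherits s_{k+1} = s_{k-1} − q_k·s_k, t_{k+1} = t_{k-1} − q_k·t_k, so r_k = a·s_k + b·t_k at every step:
  q = 6: r = 27, s = 1 − 6·0 = 1, t = 0 − 6·1 = -6  (check: 573·1 + 91·(-6) = 27)
  q = 3: r = 10, s = 0 − 3·1 = -3, t = 1 − 3·(-6) = 19  (check: 573·(-3) + 91·19 = 10)
  q = 2: r = 7, s = 1 − 2·(-3) = 7, t = -6 − 2·19 = -44  (check: 573·7 + 91·(-44) = 7)
  q = 1: r = 3, s = -3 − 1·7 = -10, t = 19 − 1·(-44) = 63  (check: 573·(-10) + 91·63 = 3)
  q = 2: r = 1, s = 7 − 2·(-10) = 27, t = -44 − 2·63 = -170  (check: 573·27 + 91·(-170) = 1)
The row with r = 1 (the gcd) gives the Bezout coefficients s = 27, t = -170.
Result: 573 · (27) + 91 · (-170) = 1.

gcd(573, 91) = 1; s = 27, t = -170 (check: 573·27 + 91·(-170) = 1).


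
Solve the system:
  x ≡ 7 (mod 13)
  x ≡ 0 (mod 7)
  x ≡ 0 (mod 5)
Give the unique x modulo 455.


Moduli 13, 7, 5 are pairwise coprime; by CRT there is a unique solution modulo M = 13 · 7 · 5 = 455.
Solve pairwise, accumulating the modulus:
  Start with x ≡ 7 (mod 13).
  Combine with x ≡ 0 (mod 7): since gcd(13, 7) = 1, we get a unique residue mod 91.
    Write x = 7 + 13·t and substitute into x ≡ 0 (mod 7): 13·t ≡ 0 − 7 = -7 (mod 7).
    Reduce coefficients mod 7: 6·t ≡ 0 (mod 7).
    The inverse of 6 mod 7 is 6 (since 6·6 = 36 = 5·7 + 1), so t ≡ 6·0 = 0 ≡ 0 (mod 7).
    Then x = 7 + 13·0 = 7, valid modulo lcm(13, 7) = 91: x ≡ 7 (mod 91).
  Combine with x ≡ 0 (mod 5): since gcd(91, 5) = 1, we get a unique residue mod 455.
    Write x = 7 + 91·t and substitute into x ≡ 0 (mod 5): 91·t ≡ 0 − 7 = -7 (mod 5).
    Reduce coefficients mod 5: 1·t ≡ 3 (mod 5).
    So t ≡ 3 (mod 5).
    Then x = 7 + 91·3 = 280, valid modulo lcm(91, 5) = 455: x ≡ 280 (mod 455).
Verify: 280 mod 13 = 7 ✓, 280 mod 7 = 0 ✓, 280 mod 5 = 0 ✓.

x ≡ 280 (mod 455).


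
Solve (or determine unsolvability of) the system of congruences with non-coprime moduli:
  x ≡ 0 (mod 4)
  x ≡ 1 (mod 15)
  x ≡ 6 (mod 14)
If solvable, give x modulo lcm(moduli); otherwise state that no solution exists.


Moduli 4, 15, 14 are not pairwise coprime, so CRT works modulo lcm(m_i) when all pairwise compatibility conditions hold.
Pairwise compatibility: gcd(m_i, m_j) must divide a_i - a_j for every pair.
Merge one congruence at a time:
  Start: x ≡ 0 (mod 4).
  Combine with x ≡ 1 (mod 15): gcd(4, 15) = 1; 1 - 0 = 1, which IS divisible by 1, so compatible.
    Write x = 0 + 4·t and substitute into x ≡ 1 (mod 15): 4·t ≡ 1 − 0 = 1 (mod 15).
    The inverse of 4 mod 15 is 4 (since 4·4 = 16 = 1·15 + 1), so t ≡ 4·1 = 4 ≡ 4 (mod 15).
    Then x = 0 + 4·4 = 16, valid modulo lcm(4, 15) = 60: x ≡ 16 (mod 60).
  Combine with x ≡ 6 (mod 14): gcd(60, 14) = 2; 6 - 16 = -10, which IS divisible by 2, so compatible.
    Write x = 16 + 60·t and substitute into x ≡ 6 (mod 14): 60·t ≡ 6 − 16 = -10 (mod 14).
    Divide the congruence (and modulus) by g = 2: 30·t ≡ -5 (mod 7).
    Reduce coefficients mod 7: 2·t ≡ 2 (mod 7).
    The inverse of 2 mod 7 is 4 (since 2·4 = 8 = 1·7 + 1), so t ≡ 4·2 = 8 ≡ 1 (mod 7).
    Then x = 16 + 60·1 = 76, valid modulo lcm(60, 14) = 420: x ≡ 76 (mod 420).
Verify: 76 mod 4 = 0, 76 mod 15 = 1, 76 mod 14 = 6.

x ≡ 76 (mod 420).


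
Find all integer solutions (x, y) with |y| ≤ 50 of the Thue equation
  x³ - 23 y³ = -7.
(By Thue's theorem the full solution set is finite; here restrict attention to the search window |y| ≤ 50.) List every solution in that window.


The equation is x³ - 23y³ = -7. For fixed y, x³ = 23·y³ − 7, so a solution requires the RHS to be a perfect cube.
Strategy: iterate y from -50 to 50, compute RHS = 23·y³ − 7, and check whether it is a (positive or negative) perfect cube.
Check small values of y:
  y = 0: RHS = -7 is not a perfect cube.
  y = 1: RHS = 16 is not a perfect cube.
  y = -1: RHS = -30 is not a perfect cube.
  y = 2: RHS = 177 is not a perfect cube.
  y = -2: RHS = -191 is not a perfect cube.
  y = 3: RHS = 614 is not a perfect cube.
  y = -3: RHS = -628 is not a perfect cube.
Continuing the search up to |y| = 50 finds no solutions either.
No (x, y) in the scanned range satisfies the equation.

No integer solutions with |y| ≤ 50.


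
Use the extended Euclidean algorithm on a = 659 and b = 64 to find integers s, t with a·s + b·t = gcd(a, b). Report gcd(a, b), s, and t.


Euclidean algorithm on (659, 64) — divide until remainder is 0:
  659 = 10 · 64 + 19
  64 = 3 · 19 + 7
  19 = 2 · 7 + 5
  7 = 1 · 5 + 2
  5 = 2 · 2 + 1
  2 = 2 · 1 + 0
gcd(659, 64) = 1.
Track Bezout coefficients alongside the remainders: start with r₀ = 659 = a·1 + b·0 (s = 1, t = 0) and r₁ = 64 = a·0 + b·1 (s = 0, t = 1); each new remainder r_{k+1} = r_{k-1} − q_k·r_k inherits s_{k+1} = s_{k-1} − q_k·s_k, t_{k+1} = t_{k-1} − q_k·t_k, so r_k = a·s_k + b·t_k at every step:
  q = 10: r = 19, s = 1 − 10·0 = 1, t = 0 − 10·1 = -10  (check: 659·1 + 64·(-10) = 19)
  q = 3: r = 7, s = 0 − 3·1 = -3, t = 1 − 3·(-10) = 31  (check: 659·(-3) + 64·31 = 7)
  q = 2: r = 5, s = 1 − 2·(-3) = 7, t = -10 − 2·31 = -72  (check: 659·7 + 64·(-72) = 5)
  q = 1: r = 2, s = -3 − 1·7 = -10, t = 31 − 1·(-72) = 103  (check: 659·(-10) + 64·103 = 2)
  q = 2: r = 1, s = 7 − 2·(-10) = 27, t = -72 − 2·103 = -278  (check: 659·27 + 64·(-278) = 1)
The row with r = 1 (the gcd) gives the Bezout coefficients s = 27, t = -278.
Result: 659 · (27) + 64 · (-278) = 1.

gcd(659, 64) = 1; s = 27, t = -278 (check: 659·27 + 64·(-278) = 1).


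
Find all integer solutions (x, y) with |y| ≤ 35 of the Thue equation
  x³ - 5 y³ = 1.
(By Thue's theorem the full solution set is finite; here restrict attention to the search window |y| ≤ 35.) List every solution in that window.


The equation is x³ - 5y³ = 1. For fixed y, x³ = 5·y³ + 1, so a solution requires the RHS to be a perfect cube.
Strategy: iterate y from -35 to 35, compute RHS = 5·y³ + 1, and check whether it is a (positive or negative) perfect cube.
Check small values of y:
  y = 0: RHS = 1 = (1)³ ⇒ x = 1 works.
  y = 1: RHS = 6 is not a perfect cube.
  y = -1: RHS = -4 is not a perfect cube.
  y = 2: RHS = 41 is not a perfect cube.
  y = -2: RHS = -39 is not a perfect cube.
  y = 3: RHS = 136 is not a perfect cube.
  y = -3: RHS = -134 is not a perfect cube.
Continuing the search up to |y| = 35 finds no further solutions beyond those listed.
Collected solutions: (1, 0).

Solutions (with |y| ≤ 35): (1, 0).


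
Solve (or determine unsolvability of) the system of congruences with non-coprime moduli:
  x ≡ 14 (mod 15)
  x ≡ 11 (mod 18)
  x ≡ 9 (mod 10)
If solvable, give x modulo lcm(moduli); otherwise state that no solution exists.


Moduli 15, 18, 10 are not pairwise coprime, so CRT works modulo lcm(m_i) when all pairwise compatibility conditions hold.
Pairwise compatibility: gcd(m_i, m_j) must divide a_i - a_j for every pair.
Merge one congruence at a time:
  Start: x ≡ 14 (mod 15).
  Combine with x ≡ 11 (mod 18): gcd(15, 18) = 3; 11 - 14 = -3, which IS divisible by 3, so compatible.
    Write x = 14 + 15·t and substitute into x ≡ 11 (mod 18): 15·t ≡ 11 − 14 = -3 (mod 18).
    Divide the congruence (and modulus) by g = 3: 5·t ≡ -1 (mod 6).
    Reduce coefficients mod 6: 5·t ≡ 5 (mod 6).
    The inverse of 5 mod 6 is 5 (since 5·5 = 25 = 4·6 + 1), so t ≡ 5·5 = 25 ≡ 1 (mod 6).
    Then x = 14 + 15·1 = 29, valid modulo lcm(15, 18) = 90: x ≡ 29 (mod 90).
  Combine with x ≡ 9 (mod 10): gcd(90, 10) = 10; 9 - 29 = -20, which IS divisible by 10, so compatible.
    Write x = 29 + 90·t and substitute into x ≡ 9 (mod 10): 90·t ≡ 9 − 29 = -20 (mod 10).
    Divide the congruence (and modulus) by g = 10: 9·t ≡ -2 (mod 1).
    Modulo 1 every t works; take t = 0.
    Then x = 29 + 90·0 = 29, valid modulo lcm(90, 10) = 90: x ≡ 29 (mod 90).
Verify: 29 mod 15 = 14, 29 mod 18 = 11, 29 mod 10 = 9.

x ≡ 29 (mod 90).


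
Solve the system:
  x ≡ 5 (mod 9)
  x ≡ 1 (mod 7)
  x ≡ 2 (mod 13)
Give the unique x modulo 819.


Moduli 9, 7, 13 are pairwise coprime; by CRT there is a unique solution modulo M = 9 · 7 · 13 = 819.
Solve pairwise, accumulating the modulus:
  Start with x ≡ 5 (mod 9).
  Combine with x ≡ 1 (mod 7): since gcd(9, 7) = 1, we get a unique residue mod 63.
    Write x = 5 + 9·t and substitute into x ≡ 1 (mod 7): 9·t ≡ 1 − 5 = -4 (mod 7).
    Reduce coefficients mod 7: 2·t ≡ 3 (mod 7).
    The inverse of 2 mod 7 is 4 (since 2·4 = 8 = 1·7 + 1), so t ≡ 4·3 = 12 ≡ 5 (mod 7).
    Then x = 5 + 9·5 = 50, valid modulo lcm(9, 7) = 63: x ≡ 50 (mod 63).
  Combine with x ≡ 2 (mod 13): since gcd(63, 13) = 1, we get a unique residue mod 819.
    Write x = 50 + 63·t and substitute into x ≡ 2 (mod 13): 63·t ≡ 2 − 50 = -48 (mod 13).
    Reduce coefficients mod 13: 11·t ≡ 4 (mod 13).
    The inverse of 11 mod 13 is 6 (since 11·6 = 66 = 5·13 + 1), so t ≡ 6·4 = 24 ≡ 11 (mod 13).
    Then x = 50 + 63·11 = 743, valid modulo lcm(63, 13) = 819: x ≡ 743 (mod 819).
Verify: 743 mod 9 = 5 ✓, 743 mod 7 = 1 ✓, 743 mod 13 = 2 ✓.

x ≡ 743 (mod 819).


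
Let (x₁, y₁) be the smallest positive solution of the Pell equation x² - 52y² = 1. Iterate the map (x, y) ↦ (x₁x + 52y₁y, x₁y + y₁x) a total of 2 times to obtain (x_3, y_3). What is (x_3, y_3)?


Step 1: Find the fundamental solution (x₁, y₁) of x² - 52y² = 1.
  Expand √52 as a continued fraction. a₀ = ⌊√52⌋ = 7; iterate m_{k+1} = d_k·a_k − m_k, d_{k+1} = (52 − m_{k+1}²)/d_k, a_{k+1} = ⌊(a₀ + m_{k+1})/d_{k+1}⌋ (starting m₀ = 0, d₀ = 1), with convergents p_k = a_k·p_{k-1} + p_{k-2}, q_k = a_k·q_{k-1} + q_{k-2} (p₋₁ = 1, q₋₁ = 0):
  k = 0: a₀ = 7; p₀/q₀ = 7/1; p₀² − 52·q₀² = 49 − 52 = -3.
  k = 1: m = 7, d = 3, a = ⌊(7 + 7)/3⌋ = 4; p/q = (4·7 + 1)/(4·1 + 0) = 29/4; p² − 52·q² = 841 − 832 = 9.
  k = 2: m = 5, d = 9, a = ⌊(7 + 5)/9⌋ = 1; p/q = (1·29 + 7)/(1·4 + 1) = 36/5; p² − 52·q² = 1296 − 1300 = -4.
  k = 3: m = 4, d = 4, a = ⌊(7 + 4)/4⌋ = 2; p/q = (2·36 + 29)/(2·5 + 4) = 101/14; p² − 52·q² = 10201 − 10192 = 9.
  k = 4: m = 4, d = 9, a = ⌊(7 + 4)/9⌋ = 1; p/q = (1·101 + 36)/(1·14 + 5) = 137/19; p² − 52·q² = 18769 − 18772 = -3.
  k = 5: m = 5, d = 3, a = ⌊(7 + 5)/3⌋ = 4; p/q = (4·137 + 101)/(4·19 + 14) = 649/90; p² − 52·q² = 421201 − 421200 = 1.
  The first convergent with p² − 52·q² = 1 gives the fundamental solution (x₁, y₁) = (649, 90).
Step 2: Apply the recurrence (x_{n+1}, y_{n+1}) = (x₁x_n + 52y₁y_n, x₁y_n + y₁x_n) repeatedly.
  From (x_1, y_1) = (649, 90): x_2 = 649·649 + 52·90·90 = 842401; y_2 = 649·90 + 90·649 = 116820.
  From (x_2, y_2) = (842401, 116820): x_3 = 649·842401 + 52·90·116820 = 1093435849; y_3 = 649·116820 + 90·842401 = 151632270.
Step 3: Verify x_3² - 52·y_3² = 1195601955878350801 - 1195601955878350800 = 1 (should be 1). ✓

(x_1, y_1) = (649, 90); (x_3, y_3) = (1093435849, 151632270).


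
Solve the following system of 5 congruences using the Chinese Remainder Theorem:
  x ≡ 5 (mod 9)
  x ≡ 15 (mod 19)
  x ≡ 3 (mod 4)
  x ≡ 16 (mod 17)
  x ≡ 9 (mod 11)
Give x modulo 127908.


Product of moduli M = 9 · 19 · 4 · 17 · 11 = 127908.
Merge one congruence at a time:
  Start: x ≡ 5 (mod 9).
  Combine with x ≡ 15 (mod 19); new modulus lcm = 171.
    Write x = 5 + 9·t and substitute into x ≡ 15 (mod 19): 9·t ≡ 15 − 5 = 10 (mod 19).
    The inverse of 9 mod 19 is 17 (since 9·17 = 153 = 8·19 + 1), so t ≡ 17·10 = 170 ≡ 18 (mod 19).
    Then x = 5 + 9·18 = 167, valid modulo lcm(9, 19) = 171: x ≡ 167 (mod 171).
  Combine with x ≡ 3 (mod 4); new modulus lcm = 684.
    Write x = 167 + 171·t and substitute into x ≡ 3 (mod 4): 171·t ≡ 3 − 167 = -164 (mod 4).
    Reduce coefficients mod 4: 3·t ≡ 0 (mod 4).
    The inverse of 3 mod 4 is 3 (since 3·3 = 9 = 2·4 + 1), so t ≡ 3·0 = 0 ≡ 0 (mod 4).
    Then x = 167 + 171·0 = 167, valid modulo lcm(171, 4) = 684: x ≡ 167 (mod 684).
  Combine with x ≡ 16 (mod 17); new modulus lcm = 11628.
    Write x = 167 + 684·t and substitute into x ≡ 16 (mod 17): 684·t ≡ 16 − 167 = -151 (mod 17).
    Reduce coefficients mod 17: 4·t ≡ 2 (mod 17).
    The inverse of 4 mod 17 is 13 (since 4·13 = 52 = 3·17 + 1), so t ≡ 13·2 = 26 ≡ 9 (mod 17).
    Then x = 167 + 684·9 = 6323, valid modulo lcm(684, 17) = 11628: x ≡ 6323 (mod 11628).
  Combine with x ≡ 9 (mod 11); new modulus lcm = 127908.
    Write x = 6323 + 11628·t and substitute into x ≡ 9 (mod 11): 11628·t ≡ 9 − 6323 = -6314 (mod 11).
    Reduce coefficients mod 11: 1·t ≡ 0 (mod 11).
    So t ≡ 0 (mod 11).
    Then x = 6323 + 11628·0 = 6323, valid modulo lcm(11628, 11) = 127908: x ≡ 6323 (mod 127908).
Verify against each original: 6323 mod 9 = 5, 6323 mod 19 = 15, 6323 mod 4 = 3, 6323 mod 17 = 16, 6323 mod 11 = 9.

x ≡ 6323 (mod 127908).


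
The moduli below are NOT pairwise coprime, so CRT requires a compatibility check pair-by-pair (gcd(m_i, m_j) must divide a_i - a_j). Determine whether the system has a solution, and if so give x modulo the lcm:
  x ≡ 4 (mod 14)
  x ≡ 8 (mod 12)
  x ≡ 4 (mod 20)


Moduli 14, 12, 20 are not pairwise coprime, so CRT works modulo lcm(m_i) when all pairwise compatibility conditions hold.
Pairwise compatibility: gcd(m_i, m_j) must divide a_i - a_j for every pair.
Merge one congruence at a time:
  Start: x ≡ 4 (mod 14).
  Combine with x ≡ 8 (mod 12): gcd(14, 12) = 2; 8 - 4 = 4, which IS divisible by 2, so compatible.
    Write x = 4 + 14·t and substitute into x ≡ 8 (mod 12): 14·t ≡ 8 − 4 = 4 (mod 12).
    Divide the congruence (and modulus) by g = 2: 7·t ≡ 2 (mod 6).
    Reduce coefficients mod 6: 1·t ≡ 2 (mod 6).
    So t ≡ 2 (mod 6).
    Then x = 4 + 14·2 = 32, valid modulo lcm(14, 12) = 84: x ≡ 32 (mod 84).
  Combine with x ≡ 4 (mod 20): gcd(84, 20) = 4; 4 - 32 = -28, which IS divisible by 4, so compatible.
    Write x = 32 + 84·t and substitute into x ≡ 4 (mod 20): 84·t ≡ 4 − 32 = -28 (mod 20).
    Divide the congruence (and modulus) by g = 4: 21·t ≡ -7 (mod 5).
    Reduce coefficients mod 5: 1·t ≡ 3 (mod 5).
    So t ≡ 3 (mod 5).
    Then x = 32 + 84·3 = 284, valid modulo lcm(84, 20) = 420: x ≡ 284 (mod 420).
Verify: 284 mod 14 = 4, 284 mod 12 = 8, 284 mod 20 = 4.

x ≡ 284 (mod 420).


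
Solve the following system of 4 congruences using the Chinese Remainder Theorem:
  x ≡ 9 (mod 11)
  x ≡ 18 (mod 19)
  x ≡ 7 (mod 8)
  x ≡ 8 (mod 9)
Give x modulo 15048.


Product of moduli M = 11 · 19 · 8 · 9 = 15048.
Merge one congruence at a time:
  Start: x ≡ 9 (mod 11).
  Combine with x ≡ 18 (mod 19); new modulus lcm = 209.
    Write x = 9 + 11·t and substitute into x ≡ 18 (mod 19): 11·t ≡ 18 − 9 = 9 (mod 19).
    The inverse of 11 mod 19 is 7 (since 11·7 = 77 = 4·19 + 1), so t ≡ 7·9 = 63 ≡ 6 (mod 19).
    Then x = 9 + 11·6 = 75, valid modulo lcm(11, 19) = 209: x ≡ 75 (mod 209).
  Combine with x ≡ 7 (mod 8); new modulus lcm = 1672.
    Write x = 75 + 209·t and substitute into x ≡ 7 (mod 8): 209·t ≡ 7 − 75 = -68 (mod 8).
    Reduce coefficients mod 8: 1·t ≡ 4 (mod 8).
    So t ≡ 4 (mod 8).
    Then x = 75 + 209·4 = 911, valid modulo lcm(209, 8) = 1672: x ≡ 911 (mod 1672).
  Combine with x ≡ 8 (mod 9); new modulus lcm = 15048.
    Write x = 911 + 1672·t and substitute into x ≡ 8 (mod 9): 1672·t ≡ 8 − 911 = -903 (mod 9).
    Reduce coefficients mod 9: 7·t ≡ 6 (mod 9).
    The inverse of 7 mod 9 is 4 (since 7·4 = 28 = 3·9 + 1), so t ≡ 4·6 = 24 ≡ 6 (mod 9).
    Then x = 911 + 1672·6 = 10943, valid modulo lcm(1672, 9) = 15048: x ≡ 10943 (mod 15048).
Verify against each original: 10943 mod 11 = 9, 10943 mod 19 = 18, 10943 mod 8 = 7, 10943 mod 9 = 8.

x ≡ 10943 (mod 15048).


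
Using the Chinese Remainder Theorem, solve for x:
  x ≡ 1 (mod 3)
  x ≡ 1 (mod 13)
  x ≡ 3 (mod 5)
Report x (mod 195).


Moduli 3, 13, 5 are pairwise coprime; by CRT there is a unique solution modulo M = 3 · 13 · 5 = 195.
Solve pairwise, accumulating the modulus:
  Start with x ≡ 1 (mod 3).
  Combine with x ≡ 1 (mod 13): since gcd(3, 13) = 1, we get a unique residue mod 39.
    Write x = 1 + 3·t and substitute into x ≡ 1 (mod 13): 3·t ≡ 1 − 1 = 0 (mod 13).
    The inverse of 3 mod 13 is 9 (since 3·9 = 27 = 2·13 + 1), so t ≡ 9·0 = 0 ≡ 0 (mod 13).
    Then x = 1 + 3·0 = 1, valid modulo lcm(3, 13) = 39: x ≡ 1 (mod 39).
  Combine with x ≡ 3 (mod 5): since gcd(39, 5) = 1, we get a unique residue mod 195.
    Write x = 1 + 39·t and substitute into x ≡ 3 (mod 5): 39·t ≡ 3 − 1 = 2 (mod 5).
    Reduce coefficients mod 5: 4·t ≡ 2 (mod 5).
    The inverse of 4 mod 5 is 4 (since 4·4 = 16 = 3·5 + 1), so t ≡ 4·2 = 8 ≡ 3 (mod 5).
    Then x = 1 + 39·3 = 118, valid modulo lcm(39, 5) = 195: x ≡ 118 (mod 195).
Verify: 118 mod 3 = 1 ✓, 118 mod 13 = 1 ✓, 118 mod 5 = 3 ✓.

x ≡ 118 (mod 195).


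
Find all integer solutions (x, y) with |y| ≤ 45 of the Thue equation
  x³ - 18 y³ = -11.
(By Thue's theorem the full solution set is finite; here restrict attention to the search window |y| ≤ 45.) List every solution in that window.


The equation is x³ - 18y³ = -11. For fixed y, x³ = 18·y³ − 11, so a solution requires the RHS to be a perfect cube.
Strategy: iterate y from -45 to 45, compute RHS = 18·y³ − 11, and check whether it is a (positive or negative) perfect cube.
Check small values of y:
  y = 0: RHS = -11 is not a perfect cube.
  y = 1: RHS = 7 is not a perfect cube.
  y = -1: RHS = -29 is not a perfect cube.
  y = 2: RHS = 133 is not a perfect cube.
  y = -2: RHS = -155 is not a perfect cube.
  y = 3: RHS = 475 is not a perfect cube.
  y = -3: RHS = -497 is not a perfect cube.
Continuing the search up to |y| = 45 finds no solutions either.
No (x, y) in the scanned range satisfies the equation.

No integer solutions with |y| ≤ 45.


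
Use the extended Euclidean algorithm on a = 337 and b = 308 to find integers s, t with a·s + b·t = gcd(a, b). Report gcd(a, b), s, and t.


Euclidean algorithm on (337, 308) — divide until remainder is 0:
  337 = 1 · 308 + 29
  308 = 10 · 29 + 18
  29 = 1 · 18 + 11
  18 = 1 · 11 + 7
  11 = 1 · 7 + 4
  7 = 1 · 4 + 3
  4 = 1 · 3 + 1
  3 = 3 · 1 + 0
gcd(337, 308) = 1.
Track Bezout coefficients alongside the remainders: start with r₀ = 337 = a·1 + b·0 (s = 1, t = 0) and r₁ = 308 = a·0 + b·1 (s = 0, t = 1); each new remainder r_{k+1} = r_{k-1} − q_k·r_k inherits s_{k+1} = s_{k-1} − q_k·s_k, t_{k+1} = t_{k-1} − q_k·t_k, so r_k = a·s_k + b·t_k at every step:
  q = 1: r = 29, s = 1 − 1·0 = 1, t = 0 − 1·1 = -1  (check: 337·1 + 308·(-1) = 29)
  q = 10: r = 18, s = 0 − 10·1 = -10, t = 1 − 10·(-1) = 11  (check: 337·(-10) + 308·11 = 18)
  q = 1: r = 11, s = 1 − 1·(-10) = 11, t = -1 − 1·11 = -12  (check: 337·11 + 308·(-12) = 11)
  q = 1: r = 7, s = -10 − 1·11 = -21, t = 11 − 1·(-12) = 23  (check: 337·(-21) + 308·23 = 7)
  q = 1: r = 4, s = 11 − 1·(-21) = 32, t = -12 − 1·23 = -35  (check: 337·32 + 308·(-35) = 4)
  q = 1: r = 3, s = -21 − 1·32 = -53, t = 23 − 1·(-35) = 58  (check: 337·(-53) + 308·58 = 3)
  q = 1: r = 1, s = 32 − 1·(-53) = 85, t = -35 − 1·58 = -93  (check: 337·85 + 308·(-93) = 1)
The row with r = 1 (the gcd) gives the Bezout coefficients s = 85, t = -93.
Result: 337 · (85) + 308 · (-93) = 1.

gcd(337, 308) = 1; s = 85, t = -93 (check: 337·85 + 308·(-93) = 1).


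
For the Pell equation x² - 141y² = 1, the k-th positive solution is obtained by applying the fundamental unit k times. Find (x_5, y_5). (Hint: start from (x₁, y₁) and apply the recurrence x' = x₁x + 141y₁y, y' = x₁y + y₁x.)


Step 1: Find the fundamental solution (x₁, y₁) of x² - 141y² = 1.
  Expand √141 as a continued fraction. a₀ = ⌊√141⌋ = 11; iterate m_{k+1} = d_k·a_k − m_k, d_{k+1} = (141 − m_{k+1}²)/d_k, a_{k+1} = ⌊(a₀ + m_{k+1})/d_{k+1}⌋ (starting m₀ = 0, d₀ = 1), with convergents p_k = a_k·p_{k-1} + p_{k-2}, q_k = a_k·q_{k-1} + q_{k-2} (p₋₁ = 1, q₋₁ = 0):
  k = 0: a₀ = 11; p₀/q₀ = 11/1; p₀² − 141·q₀² = 121 − 141 = -20.
  k = 1: m = 11, d = 20, a = ⌊(11 + 11)/20⌋ = 1; p/q = (1·11 + 1)/(1·1 + 0) = 12/1; p² − 141·q² = 144 − 141 = 3.
  k = 2: m = 9, d = 3, a = ⌊(11 + 9)/3⌋ = 6; p/q = (6·12 + 11)/(6·1 + 1) = 83/7; p² − 141·q² = 6889 − 6909 = -20.
  k = 3: m = 9, d = 20, a = ⌊(11 + 9)/20⌋ = 1; p/q = (1·83 + 12)/(1·7 + 1) = 95/8; p² − 141·q² = 9025 − 9024 = 1.
  The first convergent with p² − 141·q² = 1 gives the fundamental solution (x₁, y₁) = (95, 8).
Step 2: Apply the recurrence (x_{n+1}, y_{n+1}) = (x₁x_n + 141y₁y_n, x₁y_n + y₁x_n) repeatedly.
  From (x_1, y_1) = (95, 8): x_2 = 95·95 + 141·8·8 = 18049; y_2 = 95·8 + 8·95 = 1520.
  From (x_2, y_2) = (18049, 1520): x_3 = 95·18049 + 141·8·1520 = 3429215; y_3 = 95·1520 + 8·18049 = 288792.
  From (x_3, y_3) = (3429215, 288792): x_4 = 95·3429215 + 141·8·288792 = 651532801; y_4 = 95·288792 + 8·3429215 = 54868960.
  From (x_4, y_4) = (651532801, 54868960): x_5 = 95·651532801 + 141·8·54868960 = 123787802975; y_5 = 95·54868960 + 8·651532801 = 10424813608.
Step 3: Verify x_5² - 141·y_5² = 15323420165377418850625 - 15323420165377418850624 = 1 (should be 1). ✓

(x_1, y_1) = (95, 8); (x_5, y_5) = (123787802975, 10424813608).


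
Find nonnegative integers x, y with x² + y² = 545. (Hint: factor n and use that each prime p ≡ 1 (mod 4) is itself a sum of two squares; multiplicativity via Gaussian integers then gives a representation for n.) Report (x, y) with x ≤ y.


Step 1: Factor n = 545 = 5 · 109.
Step 2: Check the mod-4 condition on each prime factor: 5 ≡ 1 (mod 4), exponent 1; 109 ≡ 1 (mod 4), exponent 1.
All primes ≡ 3 (mod 4) appear to even exponent (or don't appear), so by the two-squares theorem n IS expressible as a sum of two squares.
Step 3: Build a representation. Here n = 5 · 109 is a product of primes ≡ 1 (mod 4). Each prime p ≡ 1 (mod 4) is itself a sum of two squares; find a² by testing p − a² for a perfect square:
  5: 5 − 1² = 4 = 2² ⇒ 5 = 1² + 2².
  109: 109 − 1² = 108, 109 − 2² = 105, 109 − 3² = 100 = 10² ⇒ 109 = 3² + 10².
  Combine using the Brahmagupta–Fibonacci identity (a² + b²)(c² + d²) = (ac − bd)² + (ad + bc)² = (ac + bd)² + (ad − bc)²:
  5 · 109 = 545: from (1² + 2²)(3² + 10²), take (1·3 − 2·10, 1·10 + 2·3) = (3 − 20, 10 + 6) = (-17, 16); dropping signs (only squares matter) gives (17, 16); check 17² + 16² = 289 + 256 = 545 ✓.
Step 4: Order so x ≤ y and verify: 16² + 17² = 256 + 289 = 545 = n. ✓

n = 545 = 16² + 17² (one valid representation with x ≤ y).


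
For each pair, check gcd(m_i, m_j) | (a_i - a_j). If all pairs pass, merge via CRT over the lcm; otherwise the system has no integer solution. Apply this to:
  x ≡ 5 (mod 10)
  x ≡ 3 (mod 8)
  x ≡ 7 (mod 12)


Moduli 10, 8, 12 are not pairwise coprime, so CRT works modulo lcm(m_i) when all pairwise compatibility conditions hold.
Pairwise compatibility: gcd(m_i, m_j) must divide a_i - a_j for every pair.
Merge one congruence at a time:
  Start: x ≡ 5 (mod 10).
  Combine with x ≡ 3 (mod 8): gcd(10, 8) = 2; 3 - 5 = -2, which IS divisible by 2, so compatible.
    Write x = 5 + 10·t and substitute into x ≡ 3 (mod 8): 10·t ≡ 3 − 5 = -2 (mod 8).
    Divide the congruence (and modulus) by g = 2: 5·t ≡ -1 (mod 4).
    Reduce coefficients mod 4: 1·t ≡ 3 (mod 4).
    So t ≡ 3 (mod 4).
    Then x = 5 + 10·3 = 35, valid modulo lcm(10, 8) = 40: x ≡ 35 (mod 40).
  Combine with x ≡ 7 (mod 12): gcd(40, 12) = 4; 7 - 35 = -28, which IS divisible by 4, so compatible.
    Write x = 35 + 40·t and substitute into x ≡ 7 (mod 12): 40·t ≡ 7 − 35 = -28 (mod 12).
    Divide the congruence (and modulus) by g = 4: 10·t ≡ -7 (mod 3).
    Reduce coefficients mod 3: 1·t ≡ 2 (mod 3).
    So t ≡ 2 (mod 3).
    Then x = 35 + 40·2 = 115, valid modulo lcm(40, 12) = 120: x ≡ 115 (mod 120).
Verify: 115 mod 10 = 5, 115 mod 8 = 3, 115 mod 12 = 7.

x ≡ 115 (mod 120).


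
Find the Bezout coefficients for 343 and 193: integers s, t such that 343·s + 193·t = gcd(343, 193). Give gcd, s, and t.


Euclidean algorithm on (343, 193) — divide until remainder is 0:
  343 = 1 · 193 + 150
  193 = 1 · 150 + 43
  150 = 3 · 43 + 21
  43 = 2 · 21 + 1
  21 = 21 · 1 + 0
gcd(343, 193) = 1.
Track Bezout coefficients alongside the remainders: start with r₀ = 343 = a·1 + b·0 (s = 1, t = 0) and r₁ = 193 = a·0 + b·1 (s = 0, t = 1); each new remainder r_{k+1} = r_{k-1} − q_k·r_k inherits s_{k+1} = s_{k-1} − q_k·s_k, t_{k+1} = t_{k-1} − q_k·t_k, so r_k = a·s_k + b·t_k at every step:
  q = 1: r = 150, s = 1 − 1·0 = 1, t = 0 − 1·1 = -1  (check: 343·1 + 193·(-1) = 150)
  q = 1: r = 43, s = 0 − 1·1 = -1, t = 1 − 1·(-1) = 2  (check: 343·(-1) + 193·2 = 43)
  q = 3: r = 21, s = 1 − 3·(-1) = 4, t = -1 − 3·2 = -7  (check: 343·4 + 193·(-7) = 21)
  q = 2: r = 1, s = -1 − 2·4 = -9, t = 2 − 2·(-7) = 16  (check: 343·(-9) + 193·16 = 1)
The row with r = 1 (the gcd) gives the Bezout coefficients s = -9, t = 16.
Result: 343 · (-9) + 193 · (16) = 1.

gcd(343, 193) = 1; s = -9, t = 16 (check: 343·(-9) + 193·16 = 1).


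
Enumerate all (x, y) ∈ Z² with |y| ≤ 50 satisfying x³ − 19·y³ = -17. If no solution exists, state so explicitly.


The equation is x³ - 19y³ = -17. For fixed y, x³ = 19·y³ − 17, so a solution requires the RHS to be a perfect cube.
Strategy: iterate y from -50 to 50, compute RHS = 19·y³ − 17, and check whether it is a (positive or negative) perfect cube.
Check small values of y:
  y = 0: RHS = -17 is not a perfect cube.
  y = 1: RHS = 2 is not a perfect cube.
  y = -1: RHS = -36 is not a perfect cube.
  y = 2: RHS = 135 is not a perfect cube.
  y = -2: RHS = -169 is not a perfect cube.
  y = 3: RHS = 496 is not a perfect cube.
  y = -3: RHS = -530 is not a perfect cube.
Continuing the search up to |y| = 50 finds no solutions either.
No (x, y) in the scanned range satisfies the equation.

No integer solutions with |y| ≤ 50.


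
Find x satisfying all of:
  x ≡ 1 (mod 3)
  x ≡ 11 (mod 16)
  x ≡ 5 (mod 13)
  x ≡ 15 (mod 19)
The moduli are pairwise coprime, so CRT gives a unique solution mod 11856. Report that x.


Product of moduli M = 3 · 16 · 13 · 19 = 11856.
Merge one congruence at a time:
  Start: x ≡ 1 (mod 3).
  Combine with x ≡ 11 (mod 16); new modulus lcm = 48.
    Write x = 1 + 3·t and substitute into x ≡ 11 (mod 16): 3·t ≡ 11 − 1 = 10 (mod 16).
    The inverse of 3 mod 16 is 11 (since 3·11 = 33 = 2·16 + 1), so t ≡ 11·10 = 110 ≡ 14 (mod 16).
    Then x = 1 + 3·14 = 43, valid modulo lcm(3, 16) = 48: x ≡ 43 (mod 48).
  Combine with x ≡ 5 (mod 13); new modulus lcm = 624.
    Write x = 43 + 48·t and substitute into x ≡ 5 (mod 13): 48·t ≡ 5 − 43 = -38 (mod 13).
    Reduce coefficients mod 13: 9·t ≡ 1 (mod 13).
    The inverse of 9 mod 13 is 3 (since 9·3 = 27 = 2·13 + 1), so t ≡ 3·1 = 3 ≡ 3 (mod 13).
    Then x = 43 + 48·3 = 187, valid modulo lcm(48, 13) = 624: x ≡ 187 (mod 624).
  Combine with x ≡ 15 (mod 19); new modulus lcm = 11856.
    Write x = 187 + 624·t and substitute into x ≡ 15 (mod 19): 624·t ≡ 15 − 187 = -172 (mod 19).
    Reduce coefficients mod 19: 16·t ≡ 18 (mod 19).
    The inverse of 16 mod 19 is 6 (since 16·6 = 96 = 5·19 + 1), so t ≡ 6·18 = 108 ≡ 13 (mod 19).
    Then x = 187 + 624·13 = 8299, valid modulo lcm(624, 19) = 11856: x ≡ 8299 (mod 11856).
Verify against each original: 8299 mod 3 = 1, 8299 mod 16 = 11, 8299 mod 13 = 5, 8299 mod 19 = 15.

x ≡ 8299 (mod 11856).
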